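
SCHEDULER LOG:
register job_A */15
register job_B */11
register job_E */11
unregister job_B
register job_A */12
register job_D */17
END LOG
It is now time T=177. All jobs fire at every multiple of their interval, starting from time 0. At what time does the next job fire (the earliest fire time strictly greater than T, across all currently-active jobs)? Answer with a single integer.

Op 1: register job_A */15 -> active={job_A:*/15}
Op 2: register job_B */11 -> active={job_A:*/15, job_B:*/11}
Op 3: register job_E */11 -> active={job_A:*/15, job_B:*/11, job_E:*/11}
Op 4: unregister job_B -> active={job_A:*/15, job_E:*/11}
Op 5: register job_A */12 -> active={job_A:*/12, job_E:*/11}
Op 6: register job_D */17 -> active={job_A:*/12, job_D:*/17, job_E:*/11}
  job_A: interval 12, next fire after T=177 is 180
  job_D: interval 17, next fire after T=177 is 187
  job_E: interval 11, next fire after T=177 is 187
Earliest fire time = 180 (job job_A)

Answer: 180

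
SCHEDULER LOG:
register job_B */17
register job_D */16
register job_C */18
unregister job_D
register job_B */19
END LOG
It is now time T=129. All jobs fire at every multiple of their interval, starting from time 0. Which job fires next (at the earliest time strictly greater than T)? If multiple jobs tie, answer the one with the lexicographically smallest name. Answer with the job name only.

Answer: job_B

Derivation:
Op 1: register job_B */17 -> active={job_B:*/17}
Op 2: register job_D */16 -> active={job_B:*/17, job_D:*/16}
Op 3: register job_C */18 -> active={job_B:*/17, job_C:*/18, job_D:*/16}
Op 4: unregister job_D -> active={job_B:*/17, job_C:*/18}
Op 5: register job_B */19 -> active={job_B:*/19, job_C:*/18}
  job_B: interval 19, next fire after T=129 is 133
  job_C: interval 18, next fire after T=129 is 144
Earliest = 133, winner (lex tiebreak) = job_B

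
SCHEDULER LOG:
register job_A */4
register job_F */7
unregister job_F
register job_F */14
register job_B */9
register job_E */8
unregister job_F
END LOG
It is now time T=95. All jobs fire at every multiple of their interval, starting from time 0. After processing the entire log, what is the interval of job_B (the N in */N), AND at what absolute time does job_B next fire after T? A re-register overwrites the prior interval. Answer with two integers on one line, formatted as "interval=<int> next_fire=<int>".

Op 1: register job_A */4 -> active={job_A:*/4}
Op 2: register job_F */7 -> active={job_A:*/4, job_F:*/7}
Op 3: unregister job_F -> active={job_A:*/4}
Op 4: register job_F */14 -> active={job_A:*/4, job_F:*/14}
Op 5: register job_B */9 -> active={job_A:*/4, job_B:*/9, job_F:*/14}
Op 6: register job_E */8 -> active={job_A:*/4, job_B:*/9, job_E:*/8, job_F:*/14}
Op 7: unregister job_F -> active={job_A:*/4, job_B:*/9, job_E:*/8}
Final interval of job_B = 9
Next fire of job_B after T=95: (95//9+1)*9 = 99

Answer: interval=9 next_fire=99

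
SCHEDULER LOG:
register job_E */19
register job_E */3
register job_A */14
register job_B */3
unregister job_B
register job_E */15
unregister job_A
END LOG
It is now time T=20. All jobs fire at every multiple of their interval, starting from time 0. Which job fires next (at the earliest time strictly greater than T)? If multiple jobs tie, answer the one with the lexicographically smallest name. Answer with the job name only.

Answer: job_E

Derivation:
Op 1: register job_E */19 -> active={job_E:*/19}
Op 2: register job_E */3 -> active={job_E:*/3}
Op 3: register job_A */14 -> active={job_A:*/14, job_E:*/3}
Op 4: register job_B */3 -> active={job_A:*/14, job_B:*/3, job_E:*/3}
Op 5: unregister job_B -> active={job_A:*/14, job_E:*/3}
Op 6: register job_E */15 -> active={job_A:*/14, job_E:*/15}
Op 7: unregister job_A -> active={job_E:*/15}
  job_E: interval 15, next fire after T=20 is 30
Earliest = 30, winner (lex tiebreak) = job_E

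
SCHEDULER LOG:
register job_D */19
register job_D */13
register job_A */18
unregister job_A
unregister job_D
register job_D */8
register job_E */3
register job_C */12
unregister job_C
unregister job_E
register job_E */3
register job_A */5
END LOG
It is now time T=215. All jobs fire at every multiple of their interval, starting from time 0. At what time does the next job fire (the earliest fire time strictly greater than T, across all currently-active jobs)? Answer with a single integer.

Answer: 216

Derivation:
Op 1: register job_D */19 -> active={job_D:*/19}
Op 2: register job_D */13 -> active={job_D:*/13}
Op 3: register job_A */18 -> active={job_A:*/18, job_D:*/13}
Op 4: unregister job_A -> active={job_D:*/13}
Op 5: unregister job_D -> active={}
Op 6: register job_D */8 -> active={job_D:*/8}
Op 7: register job_E */3 -> active={job_D:*/8, job_E:*/3}
Op 8: register job_C */12 -> active={job_C:*/12, job_D:*/8, job_E:*/3}
Op 9: unregister job_C -> active={job_D:*/8, job_E:*/3}
Op 10: unregister job_E -> active={job_D:*/8}
Op 11: register job_E */3 -> active={job_D:*/8, job_E:*/3}
Op 12: register job_A */5 -> active={job_A:*/5, job_D:*/8, job_E:*/3}
  job_A: interval 5, next fire after T=215 is 220
  job_D: interval 8, next fire after T=215 is 216
  job_E: interval 3, next fire after T=215 is 216
Earliest fire time = 216 (job job_D)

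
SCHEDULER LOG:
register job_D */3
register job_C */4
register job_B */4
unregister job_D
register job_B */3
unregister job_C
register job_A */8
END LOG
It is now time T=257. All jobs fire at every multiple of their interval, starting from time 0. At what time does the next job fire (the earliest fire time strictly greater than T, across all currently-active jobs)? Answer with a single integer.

Answer: 258

Derivation:
Op 1: register job_D */3 -> active={job_D:*/3}
Op 2: register job_C */4 -> active={job_C:*/4, job_D:*/3}
Op 3: register job_B */4 -> active={job_B:*/4, job_C:*/4, job_D:*/3}
Op 4: unregister job_D -> active={job_B:*/4, job_C:*/4}
Op 5: register job_B */3 -> active={job_B:*/3, job_C:*/4}
Op 6: unregister job_C -> active={job_B:*/3}
Op 7: register job_A */8 -> active={job_A:*/8, job_B:*/3}
  job_A: interval 8, next fire after T=257 is 264
  job_B: interval 3, next fire after T=257 is 258
Earliest fire time = 258 (job job_B)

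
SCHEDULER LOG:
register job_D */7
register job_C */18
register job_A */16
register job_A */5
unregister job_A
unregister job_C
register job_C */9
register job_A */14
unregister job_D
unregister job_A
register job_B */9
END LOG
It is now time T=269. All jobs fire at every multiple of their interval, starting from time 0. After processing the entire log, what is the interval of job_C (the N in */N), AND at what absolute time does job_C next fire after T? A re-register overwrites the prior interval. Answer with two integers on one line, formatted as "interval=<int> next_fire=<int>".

Op 1: register job_D */7 -> active={job_D:*/7}
Op 2: register job_C */18 -> active={job_C:*/18, job_D:*/7}
Op 3: register job_A */16 -> active={job_A:*/16, job_C:*/18, job_D:*/7}
Op 4: register job_A */5 -> active={job_A:*/5, job_C:*/18, job_D:*/7}
Op 5: unregister job_A -> active={job_C:*/18, job_D:*/7}
Op 6: unregister job_C -> active={job_D:*/7}
Op 7: register job_C */9 -> active={job_C:*/9, job_D:*/7}
Op 8: register job_A */14 -> active={job_A:*/14, job_C:*/9, job_D:*/7}
Op 9: unregister job_D -> active={job_A:*/14, job_C:*/9}
Op 10: unregister job_A -> active={job_C:*/9}
Op 11: register job_B */9 -> active={job_B:*/9, job_C:*/9}
Final interval of job_C = 9
Next fire of job_C after T=269: (269//9+1)*9 = 270

Answer: interval=9 next_fire=270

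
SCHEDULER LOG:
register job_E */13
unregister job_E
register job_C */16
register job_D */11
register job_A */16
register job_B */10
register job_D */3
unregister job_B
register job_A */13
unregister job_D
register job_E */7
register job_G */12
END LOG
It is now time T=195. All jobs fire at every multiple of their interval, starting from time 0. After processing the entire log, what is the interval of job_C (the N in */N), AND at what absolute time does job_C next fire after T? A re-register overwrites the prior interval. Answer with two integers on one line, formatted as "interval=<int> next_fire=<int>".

Answer: interval=16 next_fire=208

Derivation:
Op 1: register job_E */13 -> active={job_E:*/13}
Op 2: unregister job_E -> active={}
Op 3: register job_C */16 -> active={job_C:*/16}
Op 4: register job_D */11 -> active={job_C:*/16, job_D:*/11}
Op 5: register job_A */16 -> active={job_A:*/16, job_C:*/16, job_D:*/11}
Op 6: register job_B */10 -> active={job_A:*/16, job_B:*/10, job_C:*/16, job_D:*/11}
Op 7: register job_D */3 -> active={job_A:*/16, job_B:*/10, job_C:*/16, job_D:*/3}
Op 8: unregister job_B -> active={job_A:*/16, job_C:*/16, job_D:*/3}
Op 9: register job_A */13 -> active={job_A:*/13, job_C:*/16, job_D:*/3}
Op 10: unregister job_D -> active={job_A:*/13, job_C:*/16}
Op 11: register job_E */7 -> active={job_A:*/13, job_C:*/16, job_E:*/7}
Op 12: register job_G */12 -> active={job_A:*/13, job_C:*/16, job_E:*/7, job_G:*/12}
Final interval of job_C = 16
Next fire of job_C after T=195: (195//16+1)*16 = 208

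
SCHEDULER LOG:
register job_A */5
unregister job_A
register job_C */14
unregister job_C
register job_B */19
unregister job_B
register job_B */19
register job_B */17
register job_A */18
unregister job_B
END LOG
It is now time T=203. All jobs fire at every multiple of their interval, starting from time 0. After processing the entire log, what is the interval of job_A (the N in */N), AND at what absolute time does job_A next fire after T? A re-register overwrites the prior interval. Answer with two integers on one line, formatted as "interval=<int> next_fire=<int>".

Op 1: register job_A */5 -> active={job_A:*/5}
Op 2: unregister job_A -> active={}
Op 3: register job_C */14 -> active={job_C:*/14}
Op 4: unregister job_C -> active={}
Op 5: register job_B */19 -> active={job_B:*/19}
Op 6: unregister job_B -> active={}
Op 7: register job_B */19 -> active={job_B:*/19}
Op 8: register job_B */17 -> active={job_B:*/17}
Op 9: register job_A */18 -> active={job_A:*/18, job_B:*/17}
Op 10: unregister job_B -> active={job_A:*/18}
Final interval of job_A = 18
Next fire of job_A after T=203: (203//18+1)*18 = 216

Answer: interval=18 next_fire=216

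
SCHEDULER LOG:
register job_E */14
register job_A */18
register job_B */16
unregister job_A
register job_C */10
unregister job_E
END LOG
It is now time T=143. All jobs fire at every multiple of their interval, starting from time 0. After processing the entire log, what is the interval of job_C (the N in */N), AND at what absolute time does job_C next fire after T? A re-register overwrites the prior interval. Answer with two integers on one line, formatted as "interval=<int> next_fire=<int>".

Op 1: register job_E */14 -> active={job_E:*/14}
Op 2: register job_A */18 -> active={job_A:*/18, job_E:*/14}
Op 3: register job_B */16 -> active={job_A:*/18, job_B:*/16, job_E:*/14}
Op 4: unregister job_A -> active={job_B:*/16, job_E:*/14}
Op 5: register job_C */10 -> active={job_B:*/16, job_C:*/10, job_E:*/14}
Op 6: unregister job_E -> active={job_B:*/16, job_C:*/10}
Final interval of job_C = 10
Next fire of job_C after T=143: (143//10+1)*10 = 150

Answer: interval=10 next_fire=150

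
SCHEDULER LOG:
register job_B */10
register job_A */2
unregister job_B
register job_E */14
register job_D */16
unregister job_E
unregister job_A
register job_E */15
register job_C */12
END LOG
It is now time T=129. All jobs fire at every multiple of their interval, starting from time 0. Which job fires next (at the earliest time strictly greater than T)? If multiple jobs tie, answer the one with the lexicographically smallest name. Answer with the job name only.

Op 1: register job_B */10 -> active={job_B:*/10}
Op 2: register job_A */2 -> active={job_A:*/2, job_B:*/10}
Op 3: unregister job_B -> active={job_A:*/2}
Op 4: register job_E */14 -> active={job_A:*/2, job_E:*/14}
Op 5: register job_D */16 -> active={job_A:*/2, job_D:*/16, job_E:*/14}
Op 6: unregister job_E -> active={job_A:*/2, job_D:*/16}
Op 7: unregister job_A -> active={job_D:*/16}
Op 8: register job_E */15 -> active={job_D:*/16, job_E:*/15}
Op 9: register job_C */12 -> active={job_C:*/12, job_D:*/16, job_E:*/15}
  job_C: interval 12, next fire after T=129 is 132
  job_D: interval 16, next fire after T=129 is 144
  job_E: interval 15, next fire after T=129 is 135
Earliest = 132, winner (lex tiebreak) = job_C

Answer: job_C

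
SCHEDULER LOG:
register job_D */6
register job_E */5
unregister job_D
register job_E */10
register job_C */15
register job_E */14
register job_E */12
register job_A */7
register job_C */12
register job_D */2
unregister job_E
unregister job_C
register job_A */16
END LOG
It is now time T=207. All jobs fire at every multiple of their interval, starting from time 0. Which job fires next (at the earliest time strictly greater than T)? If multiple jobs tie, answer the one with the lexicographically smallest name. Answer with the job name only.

Answer: job_A

Derivation:
Op 1: register job_D */6 -> active={job_D:*/6}
Op 2: register job_E */5 -> active={job_D:*/6, job_E:*/5}
Op 3: unregister job_D -> active={job_E:*/5}
Op 4: register job_E */10 -> active={job_E:*/10}
Op 5: register job_C */15 -> active={job_C:*/15, job_E:*/10}
Op 6: register job_E */14 -> active={job_C:*/15, job_E:*/14}
Op 7: register job_E */12 -> active={job_C:*/15, job_E:*/12}
Op 8: register job_A */7 -> active={job_A:*/7, job_C:*/15, job_E:*/12}
Op 9: register job_C */12 -> active={job_A:*/7, job_C:*/12, job_E:*/12}
Op 10: register job_D */2 -> active={job_A:*/7, job_C:*/12, job_D:*/2, job_E:*/12}
Op 11: unregister job_E -> active={job_A:*/7, job_C:*/12, job_D:*/2}
Op 12: unregister job_C -> active={job_A:*/7, job_D:*/2}
Op 13: register job_A */16 -> active={job_A:*/16, job_D:*/2}
  job_A: interval 16, next fire after T=207 is 208
  job_D: interval 2, next fire after T=207 is 208
Earliest = 208, winner (lex tiebreak) = job_A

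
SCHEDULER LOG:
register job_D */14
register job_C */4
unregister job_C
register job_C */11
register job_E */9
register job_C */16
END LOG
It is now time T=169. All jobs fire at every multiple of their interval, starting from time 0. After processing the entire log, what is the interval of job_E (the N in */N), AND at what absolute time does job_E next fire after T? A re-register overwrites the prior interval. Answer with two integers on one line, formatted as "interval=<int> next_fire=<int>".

Answer: interval=9 next_fire=171

Derivation:
Op 1: register job_D */14 -> active={job_D:*/14}
Op 2: register job_C */4 -> active={job_C:*/4, job_D:*/14}
Op 3: unregister job_C -> active={job_D:*/14}
Op 4: register job_C */11 -> active={job_C:*/11, job_D:*/14}
Op 5: register job_E */9 -> active={job_C:*/11, job_D:*/14, job_E:*/9}
Op 6: register job_C */16 -> active={job_C:*/16, job_D:*/14, job_E:*/9}
Final interval of job_E = 9
Next fire of job_E after T=169: (169//9+1)*9 = 171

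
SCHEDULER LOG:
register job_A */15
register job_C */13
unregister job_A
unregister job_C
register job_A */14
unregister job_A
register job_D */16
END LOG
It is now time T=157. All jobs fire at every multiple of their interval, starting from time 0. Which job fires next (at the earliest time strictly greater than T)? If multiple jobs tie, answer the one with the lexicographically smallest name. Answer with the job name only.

Answer: job_D

Derivation:
Op 1: register job_A */15 -> active={job_A:*/15}
Op 2: register job_C */13 -> active={job_A:*/15, job_C:*/13}
Op 3: unregister job_A -> active={job_C:*/13}
Op 4: unregister job_C -> active={}
Op 5: register job_A */14 -> active={job_A:*/14}
Op 6: unregister job_A -> active={}
Op 7: register job_D */16 -> active={job_D:*/16}
  job_D: interval 16, next fire after T=157 is 160
Earliest = 160, winner (lex tiebreak) = job_D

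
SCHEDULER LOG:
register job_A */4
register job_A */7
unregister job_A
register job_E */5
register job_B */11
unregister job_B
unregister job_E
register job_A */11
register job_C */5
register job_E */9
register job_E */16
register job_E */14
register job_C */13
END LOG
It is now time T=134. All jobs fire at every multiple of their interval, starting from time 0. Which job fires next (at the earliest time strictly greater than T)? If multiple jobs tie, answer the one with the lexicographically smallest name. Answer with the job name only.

Answer: job_E

Derivation:
Op 1: register job_A */4 -> active={job_A:*/4}
Op 2: register job_A */7 -> active={job_A:*/7}
Op 3: unregister job_A -> active={}
Op 4: register job_E */5 -> active={job_E:*/5}
Op 5: register job_B */11 -> active={job_B:*/11, job_E:*/5}
Op 6: unregister job_B -> active={job_E:*/5}
Op 7: unregister job_E -> active={}
Op 8: register job_A */11 -> active={job_A:*/11}
Op 9: register job_C */5 -> active={job_A:*/11, job_C:*/5}
Op 10: register job_E */9 -> active={job_A:*/11, job_C:*/5, job_E:*/9}
Op 11: register job_E */16 -> active={job_A:*/11, job_C:*/5, job_E:*/16}
Op 12: register job_E */14 -> active={job_A:*/11, job_C:*/5, job_E:*/14}
Op 13: register job_C */13 -> active={job_A:*/11, job_C:*/13, job_E:*/14}
  job_A: interval 11, next fire after T=134 is 143
  job_C: interval 13, next fire after T=134 is 143
  job_E: interval 14, next fire after T=134 is 140
Earliest = 140, winner (lex tiebreak) = job_E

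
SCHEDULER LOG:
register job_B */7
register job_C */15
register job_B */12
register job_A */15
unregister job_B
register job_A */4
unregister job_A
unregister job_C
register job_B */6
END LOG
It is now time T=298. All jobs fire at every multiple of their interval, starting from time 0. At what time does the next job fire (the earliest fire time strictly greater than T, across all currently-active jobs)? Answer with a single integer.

Answer: 300

Derivation:
Op 1: register job_B */7 -> active={job_B:*/7}
Op 2: register job_C */15 -> active={job_B:*/7, job_C:*/15}
Op 3: register job_B */12 -> active={job_B:*/12, job_C:*/15}
Op 4: register job_A */15 -> active={job_A:*/15, job_B:*/12, job_C:*/15}
Op 5: unregister job_B -> active={job_A:*/15, job_C:*/15}
Op 6: register job_A */4 -> active={job_A:*/4, job_C:*/15}
Op 7: unregister job_A -> active={job_C:*/15}
Op 8: unregister job_C -> active={}
Op 9: register job_B */6 -> active={job_B:*/6}
  job_B: interval 6, next fire after T=298 is 300
Earliest fire time = 300 (job job_B)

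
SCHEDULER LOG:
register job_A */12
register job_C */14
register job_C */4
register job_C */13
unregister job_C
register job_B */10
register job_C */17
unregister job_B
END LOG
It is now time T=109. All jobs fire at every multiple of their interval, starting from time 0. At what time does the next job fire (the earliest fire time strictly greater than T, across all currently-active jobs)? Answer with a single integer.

Op 1: register job_A */12 -> active={job_A:*/12}
Op 2: register job_C */14 -> active={job_A:*/12, job_C:*/14}
Op 3: register job_C */4 -> active={job_A:*/12, job_C:*/4}
Op 4: register job_C */13 -> active={job_A:*/12, job_C:*/13}
Op 5: unregister job_C -> active={job_A:*/12}
Op 6: register job_B */10 -> active={job_A:*/12, job_B:*/10}
Op 7: register job_C */17 -> active={job_A:*/12, job_B:*/10, job_C:*/17}
Op 8: unregister job_B -> active={job_A:*/12, job_C:*/17}
  job_A: interval 12, next fire after T=109 is 120
  job_C: interval 17, next fire after T=109 is 119
Earliest fire time = 119 (job job_C)

Answer: 119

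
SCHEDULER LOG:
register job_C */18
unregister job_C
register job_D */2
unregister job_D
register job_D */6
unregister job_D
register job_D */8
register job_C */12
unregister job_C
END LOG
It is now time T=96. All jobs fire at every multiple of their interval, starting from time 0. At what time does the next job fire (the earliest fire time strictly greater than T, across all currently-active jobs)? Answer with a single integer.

Op 1: register job_C */18 -> active={job_C:*/18}
Op 2: unregister job_C -> active={}
Op 3: register job_D */2 -> active={job_D:*/2}
Op 4: unregister job_D -> active={}
Op 5: register job_D */6 -> active={job_D:*/6}
Op 6: unregister job_D -> active={}
Op 7: register job_D */8 -> active={job_D:*/8}
Op 8: register job_C */12 -> active={job_C:*/12, job_D:*/8}
Op 9: unregister job_C -> active={job_D:*/8}
  job_D: interval 8, next fire after T=96 is 104
Earliest fire time = 104 (job job_D)

Answer: 104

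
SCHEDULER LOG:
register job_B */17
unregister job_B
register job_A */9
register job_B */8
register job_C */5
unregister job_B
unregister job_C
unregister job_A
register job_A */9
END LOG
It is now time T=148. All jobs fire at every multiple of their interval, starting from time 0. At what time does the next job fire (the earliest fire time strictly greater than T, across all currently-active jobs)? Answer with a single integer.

Op 1: register job_B */17 -> active={job_B:*/17}
Op 2: unregister job_B -> active={}
Op 3: register job_A */9 -> active={job_A:*/9}
Op 4: register job_B */8 -> active={job_A:*/9, job_B:*/8}
Op 5: register job_C */5 -> active={job_A:*/9, job_B:*/8, job_C:*/5}
Op 6: unregister job_B -> active={job_A:*/9, job_C:*/5}
Op 7: unregister job_C -> active={job_A:*/9}
Op 8: unregister job_A -> active={}
Op 9: register job_A */9 -> active={job_A:*/9}
  job_A: interval 9, next fire after T=148 is 153
Earliest fire time = 153 (job job_A)

Answer: 153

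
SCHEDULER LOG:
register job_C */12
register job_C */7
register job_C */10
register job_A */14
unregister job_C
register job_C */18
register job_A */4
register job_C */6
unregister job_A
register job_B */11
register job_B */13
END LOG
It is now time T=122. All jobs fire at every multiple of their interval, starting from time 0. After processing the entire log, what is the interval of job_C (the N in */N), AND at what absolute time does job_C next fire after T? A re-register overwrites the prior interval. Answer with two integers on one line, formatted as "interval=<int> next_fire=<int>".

Op 1: register job_C */12 -> active={job_C:*/12}
Op 2: register job_C */7 -> active={job_C:*/7}
Op 3: register job_C */10 -> active={job_C:*/10}
Op 4: register job_A */14 -> active={job_A:*/14, job_C:*/10}
Op 5: unregister job_C -> active={job_A:*/14}
Op 6: register job_C */18 -> active={job_A:*/14, job_C:*/18}
Op 7: register job_A */4 -> active={job_A:*/4, job_C:*/18}
Op 8: register job_C */6 -> active={job_A:*/4, job_C:*/6}
Op 9: unregister job_A -> active={job_C:*/6}
Op 10: register job_B */11 -> active={job_B:*/11, job_C:*/6}
Op 11: register job_B */13 -> active={job_B:*/13, job_C:*/6}
Final interval of job_C = 6
Next fire of job_C after T=122: (122//6+1)*6 = 126

Answer: interval=6 next_fire=126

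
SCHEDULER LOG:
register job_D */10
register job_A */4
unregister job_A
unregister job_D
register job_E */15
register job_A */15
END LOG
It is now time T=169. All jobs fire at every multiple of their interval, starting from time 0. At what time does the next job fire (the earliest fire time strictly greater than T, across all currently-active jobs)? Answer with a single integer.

Answer: 180

Derivation:
Op 1: register job_D */10 -> active={job_D:*/10}
Op 2: register job_A */4 -> active={job_A:*/4, job_D:*/10}
Op 3: unregister job_A -> active={job_D:*/10}
Op 4: unregister job_D -> active={}
Op 5: register job_E */15 -> active={job_E:*/15}
Op 6: register job_A */15 -> active={job_A:*/15, job_E:*/15}
  job_A: interval 15, next fire after T=169 is 180
  job_E: interval 15, next fire after T=169 is 180
Earliest fire time = 180 (job job_A)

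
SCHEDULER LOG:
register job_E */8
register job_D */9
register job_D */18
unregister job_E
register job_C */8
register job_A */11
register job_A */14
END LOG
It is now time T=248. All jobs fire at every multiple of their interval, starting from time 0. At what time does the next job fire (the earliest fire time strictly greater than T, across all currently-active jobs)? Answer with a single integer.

Answer: 252

Derivation:
Op 1: register job_E */8 -> active={job_E:*/8}
Op 2: register job_D */9 -> active={job_D:*/9, job_E:*/8}
Op 3: register job_D */18 -> active={job_D:*/18, job_E:*/8}
Op 4: unregister job_E -> active={job_D:*/18}
Op 5: register job_C */8 -> active={job_C:*/8, job_D:*/18}
Op 6: register job_A */11 -> active={job_A:*/11, job_C:*/8, job_D:*/18}
Op 7: register job_A */14 -> active={job_A:*/14, job_C:*/8, job_D:*/18}
  job_A: interval 14, next fire after T=248 is 252
  job_C: interval 8, next fire after T=248 is 256
  job_D: interval 18, next fire after T=248 is 252
Earliest fire time = 252 (job job_A)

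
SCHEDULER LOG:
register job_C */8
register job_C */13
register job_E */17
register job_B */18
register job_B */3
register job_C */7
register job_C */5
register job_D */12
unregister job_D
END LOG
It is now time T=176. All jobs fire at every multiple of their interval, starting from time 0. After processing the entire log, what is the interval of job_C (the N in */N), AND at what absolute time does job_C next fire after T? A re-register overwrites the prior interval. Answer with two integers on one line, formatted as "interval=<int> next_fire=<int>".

Op 1: register job_C */8 -> active={job_C:*/8}
Op 2: register job_C */13 -> active={job_C:*/13}
Op 3: register job_E */17 -> active={job_C:*/13, job_E:*/17}
Op 4: register job_B */18 -> active={job_B:*/18, job_C:*/13, job_E:*/17}
Op 5: register job_B */3 -> active={job_B:*/3, job_C:*/13, job_E:*/17}
Op 6: register job_C */7 -> active={job_B:*/3, job_C:*/7, job_E:*/17}
Op 7: register job_C */5 -> active={job_B:*/3, job_C:*/5, job_E:*/17}
Op 8: register job_D */12 -> active={job_B:*/3, job_C:*/5, job_D:*/12, job_E:*/17}
Op 9: unregister job_D -> active={job_B:*/3, job_C:*/5, job_E:*/17}
Final interval of job_C = 5
Next fire of job_C after T=176: (176//5+1)*5 = 180

Answer: interval=5 next_fire=180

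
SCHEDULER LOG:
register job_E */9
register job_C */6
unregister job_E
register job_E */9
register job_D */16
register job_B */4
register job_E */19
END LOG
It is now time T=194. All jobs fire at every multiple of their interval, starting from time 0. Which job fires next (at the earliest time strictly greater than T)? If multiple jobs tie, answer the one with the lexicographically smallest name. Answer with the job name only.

Answer: job_B

Derivation:
Op 1: register job_E */9 -> active={job_E:*/9}
Op 2: register job_C */6 -> active={job_C:*/6, job_E:*/9}
Op 3: unregister job_E -> active={job_C:*/6}
Op 4: register job_E */9 -> active={job_C:*/6, job_E:*/9}
Op 5: register job_D */16 -> active={job_C:*/6, job_D:*/16, job_E:*/9}
Op 6: register job_B */4 -> active={job_B:*/4, job_C:*/6, job_D:*/16, job_E:*/9}
Op 7: register job_E */19 -> active={job_B:*/4, job_C:*/6, job_D:*/16, job_E:*/19}
  job_B: interval 4, next fire after T=194 is 196
  job_C: interval 6, next fire after T=194 is 198
  job_D: interval 16, next fire after T=194 is 208
  job_E: interval 19, next fire after T=194 is 209
Earliest = 196, winner (lex tiebreak) = job_B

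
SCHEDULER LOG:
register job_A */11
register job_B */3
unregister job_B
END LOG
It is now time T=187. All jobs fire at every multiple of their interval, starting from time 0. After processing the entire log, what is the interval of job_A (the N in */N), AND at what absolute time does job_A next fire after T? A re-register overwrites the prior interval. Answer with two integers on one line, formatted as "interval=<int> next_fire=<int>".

Op 1: register job_A */11 -> active={job_A:*/11}
Op 2: register job_B */3 -> active={job_A:*/11, job_B:*/3}
Op 3: unregister job_B -> active={job_A:*/11}
Final interval of job_A = 11
Next fire of job_A after T=187: (187//11+1)*11 = 198

Answer: interval=11 next_fire=198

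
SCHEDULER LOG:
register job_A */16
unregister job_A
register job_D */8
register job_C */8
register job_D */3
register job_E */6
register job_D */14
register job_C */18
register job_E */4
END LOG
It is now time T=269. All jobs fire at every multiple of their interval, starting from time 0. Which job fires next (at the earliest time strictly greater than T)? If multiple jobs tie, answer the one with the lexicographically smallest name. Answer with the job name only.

Op 1: register job_A */16 -> active={job_A:*/16}
Op 2: unregister job_A -> active={}
Op 3: register job_D */8 -> active={job_D:*/8}
Op 4: register job_C */8 -> active={job_C:*/8, job_D:*/8}
Op 5: register job_D */3 -> active={job_C:*/8, job_D:*/3}
Op 6: register job_E */6 -> active={job_C:*/8, job_D:*/3, job_E:*/6}
Op 7: register job_D */14 -> active={job_C:*/8, job_D:*/14, job_E:*/6}
Op 8: register job_C */18 -> active={job_C:*/18, job_D:*/14, job_E:*/6}
Op 9: register job_E */4 -> active={job_C:*/18, job_D:*/14, job_E:*/4}
  job_C: interval 18, next fire after T=269 is 270
  job_D: interval 14, next fire after T=269 is 280
  job_E: interval 4, next fire after T=269 is 272
Earliest = 270, winner (lex tiebreak) = job_C

Answer: job_C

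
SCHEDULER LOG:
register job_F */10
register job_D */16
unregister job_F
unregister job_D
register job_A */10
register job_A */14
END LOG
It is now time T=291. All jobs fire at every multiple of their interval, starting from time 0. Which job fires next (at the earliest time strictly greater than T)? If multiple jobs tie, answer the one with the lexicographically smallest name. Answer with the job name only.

Op 1: register job_F */10 -> active={job_F:*/10}
Op 2: register job_D */16 -> active={job_D:*/16, job_F:*/10}
Op 3: unregister job_F -> active={job_D:*/16}
Op 4: unregister job_D -> active={}
Op 5: register job_A */10 -> active={job_A:*/10}
Op 6: register job_A */14 -> active={job_A:*/14}
  job_A: interval 14, next fire after T=291 is 294
Earliest = 294, winner (lex tiebreak) = job_A

Answer: job_A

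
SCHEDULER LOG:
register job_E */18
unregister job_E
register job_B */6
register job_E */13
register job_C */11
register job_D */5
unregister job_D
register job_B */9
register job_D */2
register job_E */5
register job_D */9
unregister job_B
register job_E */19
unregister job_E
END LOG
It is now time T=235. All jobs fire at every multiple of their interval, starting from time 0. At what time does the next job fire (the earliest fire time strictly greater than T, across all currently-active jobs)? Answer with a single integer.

Op 1: register job_E */18 -> active={job_E:*/18}
Op 2: unregister job_E -> active={}
Op 3: register job_B */6 -> active={job_B:*/6}
Op 4: register job_E */13 -> active={job_B:*/6, job_E:*/13}
Op 5: register job_C */11 -> active={job_B:*/6, job_C:*/11, job_E:*/13}
Op 6: register job_D */5 -> active={job_B:*/6, job_C:*/11, job_D:*/5, job_E:*/13}
Op 7: unregister job_D -> active={job_B:*/6, job_C:*/11, job_E:*/13}
Op 8: register job_B */9 -> active={job_B:*/9, job_C:*/11, job_E:*/13}
Op 9: register job_D */2 -> active={job_B:*/9, job_C:*/11, job_D:*/2, job_E:*/13}
Op 10: register job_E */5 -> active={job_B:*/9, job_C:*/11, job_D:*/2, job_E:*/5}
Op 11: register job_D */9 -> active={job_B:*/9, job_C:*/11, job_D:*/9, job_E:*/5}
Op 12: unregister job_B -> active={job_C:*/11, job_D:*/9, job_E:*/5}
Op 13: register job_E */19 -> active={job_C:*/11, job_D:*/9, job_E:*/19}
Op 14: unregister job_E -> active={job_C:*/11, job_D:*/9}
  job_C: interval 11, next fire after T=235 is 242
  job_D: interval 9, next fire after T=235 is 243
Earliest fire time = 242 (job job_C)

Answer: 242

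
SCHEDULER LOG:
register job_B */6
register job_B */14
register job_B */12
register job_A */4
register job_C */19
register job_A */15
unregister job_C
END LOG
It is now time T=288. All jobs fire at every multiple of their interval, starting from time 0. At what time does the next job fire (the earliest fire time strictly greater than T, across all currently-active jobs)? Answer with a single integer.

Answer: 300

Derivation:
Op 1: register job_B */6 -> active={job_B:*/6}
Op 2: register job_B */14 -> active={job_B:*/14}
Op 3: register job_B */12 -> active={job_B:*/12}
Op 4: register job_A */4 -> active={job_A:*/4, job_B:*/12}
Op 5: register job_C */19 -> active={job_A:*/4, job_B:*/12, job_C:*/19}
Op 6: register job_A */15 -> active={job_A:*/15, job_B:*/12, job_C:*/19}
Op 7: unregister job_C -> active={job_A:*/15, job_B:*/12}
  job_A: interval 15, next fire after T=288 is 300
  job_B: interval 12, next fire after T=288 is 300
Earliest fire time = 300 (job job_A)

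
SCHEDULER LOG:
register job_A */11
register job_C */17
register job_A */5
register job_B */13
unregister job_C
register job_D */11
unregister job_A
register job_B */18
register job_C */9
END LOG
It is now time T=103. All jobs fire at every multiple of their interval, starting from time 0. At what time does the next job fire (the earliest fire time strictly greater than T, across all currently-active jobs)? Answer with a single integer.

Op 1: register job_A */11 -> active={job_A:*/11}
Op 2: register job_C */17 -> active={job_A:*/11, job_C:*/17}
Op 3: register job_A */5 -> active={job_A:*/5, job_C:*/17}
Op 4: register job_B */13 -> active={job_A:*/5, job_B:*/13, job_C:*/17}
Op 5: unregister job_C -> active={job_A:*/5, job_B:*/13}
Op 6: register job_D */11 -> active={job_A:*/5, job_B:*/13, job_D:*/11}
Op 7: unregister job_A -> active={job_B:*/13, job_D:*/11}
Op 8: register job_B */18 -> active={job_B:*/18, job_D:*/11}
Op 9: register job_C */9 -> active={job_B:*/18, job_C:*/9, job_D:*/11}
  job_B: interval 18, next fire after T=103 is 108
  job_C: interval 9, next fire after T=103 is 108
  job_D: interval 11, next fire after T=103 is 110
Earliest fire time = 108 (job job_B)

Answer: 108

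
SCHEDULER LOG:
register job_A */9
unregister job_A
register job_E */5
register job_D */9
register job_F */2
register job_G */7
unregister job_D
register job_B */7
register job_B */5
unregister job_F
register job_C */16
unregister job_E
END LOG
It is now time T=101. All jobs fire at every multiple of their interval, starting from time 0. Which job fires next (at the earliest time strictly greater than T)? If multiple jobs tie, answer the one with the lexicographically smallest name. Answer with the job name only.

Answer: job_B

Derivation:
Op 1: register job_A */9 -> active={job_A:*/9}
Op 2: unregister job_A -> active={}
Op 3: register job_E */5 -> active={job_E:*/5}
Op 4: register job_D */9 -> active={job_D:*/9, job_E:*/5}
Op 5: register job_F */2 -> active={job_D:*/9, job_E:*/5, job_F:*/2}
Op 6: register job_G */7 -> active={job_D:*/9, job_E:*/5, job_F:*/2, job_G:*/7}
Op 7: unregister job_D -> active={job_E:*/5, job_F:*/2, job_G:*/7}
Op 8: register job_B */7 -> active={job_B:*/7, job_E:*/5, job_F:*/2, job_G:*/7}
Op 9: register job_B */5 -> active={job_B:*/5, job_E:*/5, job_F:*/2, job_G:*/7}
Op 10: unregister job_F -> active={job_B:*/5, job_E:*/5, job_G:*/7}
Op 11: register job_C */16 -> active={job_B:*/5, job_C:*/16, job_E:*/5, job_G:*/7}
Op 12: unregister job_E -> active={job_B:*/5, job_C:*/16, job_G:*/7}
  job_B: interval 5, next fire after T=101 is 105
  job_C: interval 16, next fire after T=101 is 112
  job_G: interval 7, next fire after T=101 is 105
Earliest = 105, winner (lex tiebreak) = job_B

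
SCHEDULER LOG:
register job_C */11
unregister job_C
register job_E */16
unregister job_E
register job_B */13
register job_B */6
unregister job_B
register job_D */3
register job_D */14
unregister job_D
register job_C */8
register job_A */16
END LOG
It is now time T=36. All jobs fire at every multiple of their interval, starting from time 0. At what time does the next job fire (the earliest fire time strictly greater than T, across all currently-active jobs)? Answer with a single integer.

Op 1: register job_C */11 -> active={job_C:*/11}
Op 2: unregister job_C -> active={}
Op 3: register job_E */16 -> active={job_E:*/16}
Op 4: unregister job_E -> active={}
Op 5: register job_B */13 -> active={job_B:*/13}
Op 6: register job_B */6 -> active={job_B:*/6}
Op 7: unregister job_B -> active={}
Op 8: register job_D */3 -> active={job_D:*/3}
Op 9: register job_D */14 -> active={job_D:*/14}
Op 10: unregister job_D -> active={}
Op 11: register job_C */8 -> active={job_C:*/8}
Op 12: register job_A */16 -> active={job_A:*/16, job_C:*/8}
  job_A: interval 16, next fire after T=36 is 48
  job_C: interval 8, next fire after T=36 is 40
Earliest fire time = 40 (job job_C)

Answer: 40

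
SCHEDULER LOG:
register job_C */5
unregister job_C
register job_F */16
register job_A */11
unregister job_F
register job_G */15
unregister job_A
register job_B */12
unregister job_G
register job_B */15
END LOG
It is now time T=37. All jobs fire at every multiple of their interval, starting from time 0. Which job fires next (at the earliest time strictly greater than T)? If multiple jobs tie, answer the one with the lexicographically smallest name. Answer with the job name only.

Answer: job_B

Derivation:
Op 1: register job_C */5 -> active={job_C:*/5}
Op 2: unregister job_C -> active={}
Op 3: register job_F */16 -> active={job_F:*/16}
Op 4: register job_A */11 -> active={job_A:*/11, job_F:*/16}
Op 5: unregister job_F -> active={job_A:*/11}
Op 6: register job_G */15 -> active={job_A:*/11, job_G:*/15}
Op 7: unregister job_A -> active={job_G:*/15}
Op 8: register job_B */12 -> active={job_B:*/12, job_G:*/15}
Op 9: unregister job_G -> active={job_B:*/12}
Op 10: register job_B */15 -> active={job_B:*/15}
  job_B: interval 15, next fire after T=37 is 45
Earliest = 45, winner (lex tiebreak) = job_B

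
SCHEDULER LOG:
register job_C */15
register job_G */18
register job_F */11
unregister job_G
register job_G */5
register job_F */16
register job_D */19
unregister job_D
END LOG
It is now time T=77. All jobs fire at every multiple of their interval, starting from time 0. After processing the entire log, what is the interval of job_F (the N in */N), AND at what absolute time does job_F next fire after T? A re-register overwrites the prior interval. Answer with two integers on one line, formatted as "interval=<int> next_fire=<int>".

Op 1: register job_C */15 -> active={job_C:*/15}
Op 2: register job_G */18 -> active={job_C:*/15, job_G:*/18}
Op 3: register job_F */11 -> active={job_C:*/15, job_F:*/11, job_G:*/18}
Op 4: unregister job_G -> active={job_C:*/15, job_F:*/11}
Op 5: register job_G */5 -> active={job_C:*/15, job_F:*/11, job_G:*/5}
Op 6: register job_F */16 -> active={job_C:*/15, job_F:*/16, job_G:*/5}
Op 7: register job_D */19 -> active={job_C:*/15, job_D:*/19, job_F:*/16, job_G:*/5}
Op 8: unregister job_D -> active={job_C:*/15, job_F:*/16, job_G:*/5}
Final interval of job_F = 16
Next fire of job_F after T=77: (77//16+1)*16 = 80

Answer: interval=16 next_fire=80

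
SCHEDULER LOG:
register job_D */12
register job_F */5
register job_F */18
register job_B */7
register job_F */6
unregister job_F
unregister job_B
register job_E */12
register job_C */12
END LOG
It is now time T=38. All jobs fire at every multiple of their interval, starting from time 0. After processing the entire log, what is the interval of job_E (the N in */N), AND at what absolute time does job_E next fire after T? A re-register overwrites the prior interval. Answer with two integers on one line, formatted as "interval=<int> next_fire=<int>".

Op 1: register job_D */12 -> active={job_D:*/12}
Op 2: register job_F */5 -> active={job_D:*/12, job_F:*/5}
Op 3: register job_F */18 -> active={job_D:*/12, job_F:*/18}
Op 4: register job_B */7 -> active={job_B:*/7, job_D:*/12, job_F:*/18}
Op 5: register job_F */6 -> active={job_B:*/7, job_D:*/12, job_F:*/6}
Op 6: unregister job_F -> active={job_B:*/7, job_D:*/12}
Op 7: unregister job_B -> active={job_D:*/12}
Op 8: register job_E */12 -> active={job_D:*/12, job_E:*/12}
Op 9: register job_C */12 -> active={job_C:*/12, job_D:*/12, job_E:*/12}
Final interval of job_E = 12
Next fire of job_E after T=38: (38//12+1)*12 = 48

Answer: interval=12 next_fire=48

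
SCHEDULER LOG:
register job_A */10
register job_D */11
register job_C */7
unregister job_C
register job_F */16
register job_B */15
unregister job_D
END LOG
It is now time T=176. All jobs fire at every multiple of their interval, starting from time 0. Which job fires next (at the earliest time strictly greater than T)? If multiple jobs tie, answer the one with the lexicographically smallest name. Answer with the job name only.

Op 1: register job_A */10 -> active={job_A:*/10}
Op 2: register job_D */11 -> active={job_A:*/10, job_D:*/11}
Op 3: register job_C */7 -> active={job_A:*/10, job_C:*/7, job_D:*/11}
Op 4: unregister job_C -> active={job_A:*/10, job_D:*/11}
Op 5: register job_F */16 -> active={job_A:*/10, job_D:*/11, job_F:*/16}
Op 6: register job_B */15 -> active={job_A:*/10, job_B:*/15, job_D:*/11, job_F:*/16}
Op 7: unregister job_D -> active={job_A:*/10, job_B:*/15, job_F:*/16}
  job_A: interval 10, next fire after T=176 is 180
  job_B: interval 15, next fire after T=176 is 180
  job_F: interval 16, next fire after T=176 is 192
Earliest = 180, winner (lex tiebreak) = job_A

Answer: job_A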